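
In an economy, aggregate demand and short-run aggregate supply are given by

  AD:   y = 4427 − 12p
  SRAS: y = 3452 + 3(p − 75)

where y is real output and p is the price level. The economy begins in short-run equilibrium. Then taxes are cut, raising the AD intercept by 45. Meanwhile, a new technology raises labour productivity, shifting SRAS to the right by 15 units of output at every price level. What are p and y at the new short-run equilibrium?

p = 82, y = 3488

After both shocks: AD is y = 4472 − 12p and SRAS is y = 3242 + 3p.
Setting them equal: 1230 = 15p, so p = 82.
y = 4472 − 12·82 = 3488.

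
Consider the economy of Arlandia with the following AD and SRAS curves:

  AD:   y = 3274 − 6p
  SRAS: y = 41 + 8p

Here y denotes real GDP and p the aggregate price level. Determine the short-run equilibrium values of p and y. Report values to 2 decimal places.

Set AD = SRAS: 3274 − 6p = 41 + 8p, so 3233 = 14p and p = 230.93.
Substituting into AD, y = 3274 − 6p = 1888.43.

p = 230.93, y = 1888.43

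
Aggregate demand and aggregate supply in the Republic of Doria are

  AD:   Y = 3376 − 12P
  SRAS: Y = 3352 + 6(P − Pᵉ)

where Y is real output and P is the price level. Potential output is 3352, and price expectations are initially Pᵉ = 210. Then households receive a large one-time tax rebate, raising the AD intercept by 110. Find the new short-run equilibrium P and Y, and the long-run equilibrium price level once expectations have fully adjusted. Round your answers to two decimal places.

Short run: P = 77.44, Y = 2556.67. Long run: P = 11.17.

AD shifts right: new AD is Y = 3486 − 12P. With Pᵉ = 210, SRAS is Y = 2092 + 6P.
Short run: 3486 − 12P = 2092 + 6P gives 1394 = 18P, so P = 77.44 and Y = 3486 − 12P = 2556.67.
Y = 2556.67 is below potential 3352; expectations adjust and SRAS shifts right until Y = 3352.
Long run: on the new AD curve, 3352 = 3486 − 12P gives P = 11.17.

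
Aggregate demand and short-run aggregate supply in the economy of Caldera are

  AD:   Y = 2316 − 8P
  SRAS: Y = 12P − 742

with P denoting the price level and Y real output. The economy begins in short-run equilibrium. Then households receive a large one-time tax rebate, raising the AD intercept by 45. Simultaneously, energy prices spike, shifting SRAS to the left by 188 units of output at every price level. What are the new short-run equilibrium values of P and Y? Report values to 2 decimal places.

After both shocks: AD is Y = 2361 − 8P and SRAS is Y = 12P − 930.
Setting them equal: 3291 = 20P, so P = 164.55.
Substituting into AD, Y = 1044.60.

P = 164.55, Y = 1044.60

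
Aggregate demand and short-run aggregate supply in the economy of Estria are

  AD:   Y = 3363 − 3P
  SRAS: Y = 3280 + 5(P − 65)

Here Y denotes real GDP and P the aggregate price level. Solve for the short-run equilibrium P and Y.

Write SRAS as Y = 3280 + 5P − 325 = 2955 + 5P.
Set AD = SRAS: 3363 − 3P = 2955 + 5P, so 408 = 8P and P = 51.
Then Y = 3363 − 3·51 = 3210.

P = 51, Y = 3210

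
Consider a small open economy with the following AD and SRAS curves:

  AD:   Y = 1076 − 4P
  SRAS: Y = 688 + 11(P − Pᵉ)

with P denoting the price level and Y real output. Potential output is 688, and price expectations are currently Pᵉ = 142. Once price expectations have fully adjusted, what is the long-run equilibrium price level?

Long-run P = 97

Short run: with Pᵉ = 142, SRAS is Y = 11P − 874. Setting AD = SRAS gives 1950 = 15P, so P = 130 and Y = 1076 − 4·130 = 556.
Output 556 is below potential 688, so over time expected prices fall and SRAS shifts right until Y returns to 688.
Long run: Y = 688 on the AD curve gives 688 = 1076 − 4P, so P = 97.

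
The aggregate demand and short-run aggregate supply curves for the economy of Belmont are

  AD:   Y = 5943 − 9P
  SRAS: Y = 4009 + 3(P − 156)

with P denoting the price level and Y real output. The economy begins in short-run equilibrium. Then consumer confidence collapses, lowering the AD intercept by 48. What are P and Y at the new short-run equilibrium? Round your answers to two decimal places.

P = 196.17, Y = 4129.50

This is a negative demand shock: AD shifts left.
New AD: Y = 5895 − 9P.
SRAS can be written Y = 3541 + 3P.
Set AD = SRAS: 5895 − 9P = 3541 + 3P, so 2354 = 12P and P = 196.17.
Substituting into AD, Y = 4129.50.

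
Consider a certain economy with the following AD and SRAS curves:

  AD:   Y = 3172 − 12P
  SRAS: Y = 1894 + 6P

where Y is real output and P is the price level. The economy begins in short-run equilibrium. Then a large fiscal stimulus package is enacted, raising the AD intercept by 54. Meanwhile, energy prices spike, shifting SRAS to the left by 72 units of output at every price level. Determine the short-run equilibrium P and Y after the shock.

After both shocks: AD is Y = 3226 − 12P and SRAS is Y = 1822 + 6P.
Setting them equal: 1404 = 18P, so P = 78.
Y = 3226 − 12·78 = 2290.

P = 78, Y = 2290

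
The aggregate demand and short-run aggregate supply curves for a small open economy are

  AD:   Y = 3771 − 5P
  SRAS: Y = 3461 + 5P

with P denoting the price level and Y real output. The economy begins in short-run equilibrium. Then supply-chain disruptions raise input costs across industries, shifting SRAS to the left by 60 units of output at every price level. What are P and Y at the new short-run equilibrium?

This is a negative supply shock: SRAS shifts left.
New SRAS: Y = 3401 + 5P.
Set AD = SRAS: 3771 − 5P = 3401 + 5P, so 370 = 10P and P = 37.
Y = 3771 − 5·37 = 3586.

P = 37, Y = 3586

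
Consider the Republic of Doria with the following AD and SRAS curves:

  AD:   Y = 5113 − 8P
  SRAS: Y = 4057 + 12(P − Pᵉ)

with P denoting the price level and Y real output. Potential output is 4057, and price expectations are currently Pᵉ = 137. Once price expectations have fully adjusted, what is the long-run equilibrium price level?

Long-run P = 132

Short run: with Pᵉ = 137, SRAS is Y = 2413 + 12P. Setting AD = SRAS gives 2700 = 20P, so P = 135 and Y = 5113 − 8·135 = 4033.
Output 4033 is below potential 4057, so over time expected prices fall and SRAS shifts right until Y returns to 4057.
Long run: Y = 4057 on the AD curve gives 4057 = 5113 − 8P, so P = 132.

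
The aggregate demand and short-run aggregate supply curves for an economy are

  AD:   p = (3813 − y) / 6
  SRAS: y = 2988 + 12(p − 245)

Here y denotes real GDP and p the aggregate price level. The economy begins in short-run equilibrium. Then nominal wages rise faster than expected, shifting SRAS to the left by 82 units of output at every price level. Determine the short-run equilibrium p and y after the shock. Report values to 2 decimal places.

This is a negative supply shock: SRAS shifts left.
New SRAS: y = 12p − 34.
Set AD = SRAS: 3813 − 6p = 12p − 34, so 3847 = 18p and p = 213.72.
Substituting into AD, y = 2530.67.

p = 213.72, y = 2530.67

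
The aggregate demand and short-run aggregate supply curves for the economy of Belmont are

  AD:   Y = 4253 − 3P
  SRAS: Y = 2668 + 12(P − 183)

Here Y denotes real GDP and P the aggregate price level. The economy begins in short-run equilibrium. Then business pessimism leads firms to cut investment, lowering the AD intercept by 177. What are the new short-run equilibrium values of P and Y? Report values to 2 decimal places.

P = 240.27, Y = 3355.20

This is a negative demand shock: AD shifts left.
New AD: Y = 4076 − 3P.
SRAS can be written Y = 472 + 12P.
Set AD = SRAS: 4076 − 3P = 472 + 12P, so 3604 = 15P and P = 240.27.
Substituting into AD, Y = 3355.20.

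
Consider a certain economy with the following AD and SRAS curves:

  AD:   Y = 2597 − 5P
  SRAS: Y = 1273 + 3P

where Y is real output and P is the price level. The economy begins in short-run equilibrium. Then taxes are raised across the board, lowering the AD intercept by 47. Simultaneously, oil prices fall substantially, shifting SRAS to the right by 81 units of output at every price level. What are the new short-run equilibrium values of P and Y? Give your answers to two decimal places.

P = 149.50, Y = 1802.50

After both shocks: AD is Y = 2550 − 5P and SRAS is Y = 1354 + 3P.
Setting them equal: 1196 = 8P, so P = 149.50.
Substituting into AD, Y = 1802.50.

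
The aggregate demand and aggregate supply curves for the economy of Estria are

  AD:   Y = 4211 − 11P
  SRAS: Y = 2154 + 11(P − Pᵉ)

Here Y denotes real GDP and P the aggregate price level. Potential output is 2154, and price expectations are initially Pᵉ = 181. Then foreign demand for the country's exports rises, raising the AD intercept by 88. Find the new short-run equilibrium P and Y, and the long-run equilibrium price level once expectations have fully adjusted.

AD shifts right: new AD is Y = 4299 − 11P. With Pᵉ = 181, SRAS is Y = 163 + 11P.
Short run: 4299 − 11P = 163 + 11P gives 4136 = 22P, so P = 188 and Y = 4299 − 11·188 = 2231.
Y = 2231 is above potential 2154; expectations adjust and SRAS shifts left until Y = 2154.
Long run: on the new AD curve, 2154 = 4299 − 11P gives P = 195.

Short run: P = 188, Y = 2231. Long run: P = 195.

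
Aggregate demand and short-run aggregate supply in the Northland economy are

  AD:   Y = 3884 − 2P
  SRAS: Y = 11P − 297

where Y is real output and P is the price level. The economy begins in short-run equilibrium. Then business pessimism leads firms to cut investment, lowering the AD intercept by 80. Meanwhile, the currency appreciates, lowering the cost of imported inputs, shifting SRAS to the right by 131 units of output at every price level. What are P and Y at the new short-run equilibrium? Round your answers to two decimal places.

After both shocks: AD is Y = 3804 − 2P and SRAS is Y = 11P − 166.
Setting them equal: 3970 = 13P, so P = 305.38.
Substituting into AD, Y = 3193.23.

P = 305.38, Y = 3193.23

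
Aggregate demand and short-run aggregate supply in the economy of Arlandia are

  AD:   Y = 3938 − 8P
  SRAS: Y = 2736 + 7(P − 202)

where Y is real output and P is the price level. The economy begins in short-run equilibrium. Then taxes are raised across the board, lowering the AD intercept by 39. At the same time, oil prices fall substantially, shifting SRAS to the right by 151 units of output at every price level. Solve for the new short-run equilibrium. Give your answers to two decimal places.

P = 161.73, Y = 2605.13

After both shocks: AD is Y = 3899 − 8P and SRAS is Y = 1473 + 7P.
Setting them equal: 2426 = 15P, so P = 161.73.
Substituting into AD, Y = 2605.13.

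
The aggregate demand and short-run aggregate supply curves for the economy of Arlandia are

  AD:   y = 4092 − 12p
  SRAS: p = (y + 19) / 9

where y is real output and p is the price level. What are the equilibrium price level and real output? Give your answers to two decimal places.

p = 195.76, y = 1742.86

Rearrange SRAS to y = 9p − 19.
Set AD = SRAS: 4092 − 12p = 9p − 19, so 4111 = 21p and p = 195.76.
Substituting into AD, y = 4092 − 12p = 1742.86.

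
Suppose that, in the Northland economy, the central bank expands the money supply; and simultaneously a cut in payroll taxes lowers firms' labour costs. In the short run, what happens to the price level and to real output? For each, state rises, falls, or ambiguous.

Price level: ambiguous; output: rises

The first event is a positive demand shock: AD shifts right, which by itself pushes P up and Y up.
The second is a favourable supply shock: SRAS shifts right, which by itself pushes P down and Y up.
The two shocks push P in opposite directions, so the effect on P is ambiguous. Both shocks push Y up, so Y rises.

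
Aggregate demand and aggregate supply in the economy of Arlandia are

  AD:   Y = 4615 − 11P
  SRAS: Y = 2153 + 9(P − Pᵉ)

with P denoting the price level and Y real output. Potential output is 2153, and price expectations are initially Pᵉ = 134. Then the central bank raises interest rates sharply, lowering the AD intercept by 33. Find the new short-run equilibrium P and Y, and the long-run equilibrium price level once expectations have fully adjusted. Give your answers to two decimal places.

AD shifts left: new AD is Y = 4582 − 11P. With Pᵉ = 134, SRAS is Y = 947 + 9P.
Short run: 4582 − 11P = 947 + 9P gives 3635 = 20P, so P = 181.75 and Y = 4582 − 11P = 2582.75.
Y = 2582.75 is above potential 2153; expectations adjust and SRAS shifts left until Y = 2153.
Long run: on the new AD curve, 2153 = 4582 − 11P gives P = 220.82.

Short run: P = 181.75, Y = 2582.75. Long run: P = 220.82.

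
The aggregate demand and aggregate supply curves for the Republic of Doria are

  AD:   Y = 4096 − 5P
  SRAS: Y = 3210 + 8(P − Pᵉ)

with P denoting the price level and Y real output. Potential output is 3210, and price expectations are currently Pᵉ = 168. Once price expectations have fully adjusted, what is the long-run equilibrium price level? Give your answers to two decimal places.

Long-run P = 177.20

Short run: with Pᵉ = 168, SRAS is Y = 1866 + 8P. Setting AD = SRAS gives 2230 = 13P, so P = 171.54 and Y = 4096 − 5P = 3238.31.
Output 3238.31 is above potential 3210, so over time expected prices rise and SRAS shifts left until Y returns to 3210.
Long run: Y = 3210 on the AD curve gives 3210 = 4096 − 5P, so P = 177.20.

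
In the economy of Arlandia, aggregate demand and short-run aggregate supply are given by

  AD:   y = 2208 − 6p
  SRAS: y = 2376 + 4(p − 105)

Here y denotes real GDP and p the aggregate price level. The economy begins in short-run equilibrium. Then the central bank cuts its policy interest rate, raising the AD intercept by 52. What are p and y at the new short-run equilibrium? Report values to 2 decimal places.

p = 30.40, y = 2077.60

This is a positive demand shock: AD shifts right.
New AD: y = 2260 − 6p.
SRAS can be written y = 1956 + 4p.
Set AD = SRAS: 2260 − 6p = 1956 + 4p, so 304 = 10p and p = 30.40.
Substituting into AD, y = 2077.60.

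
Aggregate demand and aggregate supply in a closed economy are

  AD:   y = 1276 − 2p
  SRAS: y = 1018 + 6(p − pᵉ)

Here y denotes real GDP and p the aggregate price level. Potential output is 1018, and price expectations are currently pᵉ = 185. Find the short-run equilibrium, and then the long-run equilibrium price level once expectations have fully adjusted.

Short run: with pᵉ = 185, SRAS is y = 6p − 92. Setting AD = SRAS gives 1368 = 8p, so p = 171 and y = 1276 − 2·171 = 934.
Output 934 is below potential 1018, so over time expected prices fall and SRAS shifts right until y returns to 1018.
Long run: y = 1018 on the AD curve gives 1018 = 1276 − 2p, so p = 129.

Short run: p = 171, y = 934. Long run: p = 129.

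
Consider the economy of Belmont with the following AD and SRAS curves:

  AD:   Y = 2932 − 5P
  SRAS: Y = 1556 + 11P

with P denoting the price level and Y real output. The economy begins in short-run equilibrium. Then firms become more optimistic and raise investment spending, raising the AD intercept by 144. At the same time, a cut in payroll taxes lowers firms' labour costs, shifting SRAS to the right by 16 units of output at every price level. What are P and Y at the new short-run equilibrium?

After both shocks: AD is Y = 3076 − 5P and SRAS is Y = 1572 + 11P.
Setting them equal: 1504 = 16P, so P = 94.
Y = 3076 − 5·94 = 2606.

P = 94, Y = 2606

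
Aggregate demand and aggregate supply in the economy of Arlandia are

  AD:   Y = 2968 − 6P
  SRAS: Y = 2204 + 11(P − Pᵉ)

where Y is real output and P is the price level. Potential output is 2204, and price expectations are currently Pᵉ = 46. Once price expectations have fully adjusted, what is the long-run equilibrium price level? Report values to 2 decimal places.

Long-run P = 127.33

Short run: with Pᵉ = 46, SRAS is Y = 1698 + 11P. Setting AD = SRAS gives 1270 = 17P, so P = 74.71 and Y = 2968 − 6P = 2519.76.
Output 2519.76 is above potential 2204, so over time expected prices rise and SRAS shifts left until Y returns to 2204.
Long run: Y = 2204 on the AD curve gives 2204 = 2968 − 6P, so P = 127.33.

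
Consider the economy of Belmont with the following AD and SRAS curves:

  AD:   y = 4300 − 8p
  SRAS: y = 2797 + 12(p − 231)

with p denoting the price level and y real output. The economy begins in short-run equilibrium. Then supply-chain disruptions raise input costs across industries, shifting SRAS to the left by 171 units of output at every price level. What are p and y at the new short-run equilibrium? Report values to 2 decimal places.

p = 222.30, y = 2521.60

This is a negative supply shock: SRAS shifts left.
New SRAS: y = 12p − 146.
Set AD = SRAS: 4300 − 8p = 12p − 146, so 4446 = 20p and p = 222.30.
Substituting into AD, y = 2521.60.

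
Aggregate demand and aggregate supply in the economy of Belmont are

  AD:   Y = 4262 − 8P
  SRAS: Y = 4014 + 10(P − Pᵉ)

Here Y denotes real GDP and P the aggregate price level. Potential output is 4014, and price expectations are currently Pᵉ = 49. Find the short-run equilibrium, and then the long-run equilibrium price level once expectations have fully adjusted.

Short run: with Pᵉ = 49, SRAS is Y = 3524 + 10P. Setting AD = SRAS gives 738 = 18P, so P = 41 and Y = 4262 − 8·41 = 3934.
Output 3934 is below potential 4014, so over time expected prices fall and SRAS shifts right until Y returns to 4014.
Long run: Y = 4014 on the AD curve gives 4014 = 4262 − 8P, so P = 31.

Short run: P = 41, Y = 3934. Long run: P = 31.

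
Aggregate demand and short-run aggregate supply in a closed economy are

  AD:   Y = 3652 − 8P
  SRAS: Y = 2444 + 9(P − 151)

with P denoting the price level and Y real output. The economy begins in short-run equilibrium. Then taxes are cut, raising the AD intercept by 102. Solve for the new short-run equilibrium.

This is a positive demand shock: AD shifts right.
New AD: Y = 3754 − 8P.
SRAS can be written Y = 1085 + 9P.
Set AD = SRAS: 3754 − 8P = 1085 + 9P, so 2669 = 17P and P = 157.
Y = 3754 − 8·157 = 2498.

P = 157, Y = 2498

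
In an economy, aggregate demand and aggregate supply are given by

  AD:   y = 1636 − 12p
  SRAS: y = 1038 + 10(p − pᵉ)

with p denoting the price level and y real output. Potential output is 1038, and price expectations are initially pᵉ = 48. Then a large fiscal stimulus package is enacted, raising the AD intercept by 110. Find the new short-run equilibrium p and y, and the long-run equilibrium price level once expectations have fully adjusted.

AD shifts right: new AD is y = 1746 − 12p. With pᵉ = 48, SRAS is y = 558 + 10p.
Short run: 1746 − 12p = 558 + 10p gives 1188 = 22p, so p = 54 and y = 1746 − 12·54 = 1098.
y = 1098 is above potential 1038; expectations adjust and SRAS shifts left until y = 1038.
Long run: on the new AD curve, 1038 = 1746 − 12p gives p = 59.

Short run: p = 54, y = 1098. Long run: p = 59.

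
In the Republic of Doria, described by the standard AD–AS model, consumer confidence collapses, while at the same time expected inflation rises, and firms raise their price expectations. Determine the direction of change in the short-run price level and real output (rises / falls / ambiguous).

Price level: ambiguous; output: falls

The first event is a negative demand shock: AD shifts left, which by itself pushes P down and Y down.
The second is an adverse supply shock: SRAS shifts left, which by itself pushes P up and Y down.
The two shocks push P in opposite directions, so the effect on P is ambiguous. Both shocks push Y down, so Y falls.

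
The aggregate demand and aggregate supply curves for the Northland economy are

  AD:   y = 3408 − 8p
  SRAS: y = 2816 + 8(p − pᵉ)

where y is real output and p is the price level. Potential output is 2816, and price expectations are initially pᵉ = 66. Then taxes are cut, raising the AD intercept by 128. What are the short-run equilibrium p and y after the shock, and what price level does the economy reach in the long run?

Short run: p = 78, y = 2912. Long run: p = 90.

AD shifts right: new AD is y = 3536 − 8p. With pᵉ = 66, SRAS is y = 2288 + 8p.
Short run: 3536 − 8p = 2288 + 8p gives 1248 = 16p, so p = 78 and y = 3536 − 8·78 = 2912.
y = 2912 is above potential 2816; expectations adjust and SRAS shifts left until y = 2816.
Long run: on the new AD curve, 2816 = 3536 − 8p gives p = 90.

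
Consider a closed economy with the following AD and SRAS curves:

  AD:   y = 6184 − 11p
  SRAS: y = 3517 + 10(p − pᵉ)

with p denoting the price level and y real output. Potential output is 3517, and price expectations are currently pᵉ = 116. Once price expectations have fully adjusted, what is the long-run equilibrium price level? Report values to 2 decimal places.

Short run: with pᵉ = 116, SRAS is y = 2357 + 10p. Setting AD = SRAS gives 3827 = 21p, so p = 182.24 and y = 6184 − 11p = 4179.38.
Output 4179.38 is above potential 3517, so over time expected prices rise and SRAS shifts left until y returns to 3517.
Long run: y = 3517 on the AD curve gives 3517 = 6184 − 11p, so p = 242.45.

Long-run p = 242.45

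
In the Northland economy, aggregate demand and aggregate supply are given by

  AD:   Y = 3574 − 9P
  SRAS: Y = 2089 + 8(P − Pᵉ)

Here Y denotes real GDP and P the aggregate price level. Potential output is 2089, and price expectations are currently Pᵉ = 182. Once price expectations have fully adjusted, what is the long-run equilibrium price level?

Short run: with Pᵉ = 182, SRAS is Y = 633 + 8P. Setting AD = SRAS gives 2941 = 17P, so P = 173 and Y = 3574 − 9·173 = 2017.
Output 2017 is below potential 2089, so over time expected prices fall and SRAS shifts right until Y returns to 2089.
Long run: Y = 2089 on the AD curve gives 2089 = 3574 − 9P, so P = 165.

Long-run P = 165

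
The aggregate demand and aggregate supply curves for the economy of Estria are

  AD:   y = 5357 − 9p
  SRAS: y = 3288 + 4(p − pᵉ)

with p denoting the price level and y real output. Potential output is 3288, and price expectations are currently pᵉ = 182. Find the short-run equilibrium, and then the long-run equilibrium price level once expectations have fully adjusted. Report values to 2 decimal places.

Short run: with pᵉ = 182, SRAS is y = 2560 + 4p. Setting AD = SRAS gives 2797 = 13p, so p = 215.15 and y = 5357 − 9p = 3420.62.
Output 3420.62 is above potential 3288, so over time expected prices rise and SRAS shifts left until y returns to 3288.
Long run: y = 3288 on the AD curve gives 3288 = 5357 − 9p, so p = 229.89.

Short run: p = 215.15, y = 3420.62. Long run: p = 229.89.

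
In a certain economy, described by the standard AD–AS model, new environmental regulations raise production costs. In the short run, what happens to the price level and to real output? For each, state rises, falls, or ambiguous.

This is an adverse supply shock: SRAS shifts left.
Moving along the downward-sloping AD curve, P rises and Y falls.

Price level: rises; output: falls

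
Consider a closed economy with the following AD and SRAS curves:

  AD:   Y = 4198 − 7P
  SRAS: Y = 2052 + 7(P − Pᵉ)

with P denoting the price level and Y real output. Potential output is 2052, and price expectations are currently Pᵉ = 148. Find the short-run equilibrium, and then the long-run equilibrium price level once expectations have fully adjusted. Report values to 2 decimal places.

Short run: with Pᵉ = 148, SRAS is Y = 1016 + 7P. Setting AD = SRAS gives 3182 = 14P, so P = 227.29 and Y = 4198 − 7P = 2607.00.
Output 2607.00 is above potential 2052, so over time expected prices rise and SRAS shifts left until Y returns to 2052.
Long run: Y = 2052 on the AD curve gives 2052 = 4198 − 7P, so P = 306.57.

Short run: P = 227.29, Y = 2607.00. Long run: P = 306.57.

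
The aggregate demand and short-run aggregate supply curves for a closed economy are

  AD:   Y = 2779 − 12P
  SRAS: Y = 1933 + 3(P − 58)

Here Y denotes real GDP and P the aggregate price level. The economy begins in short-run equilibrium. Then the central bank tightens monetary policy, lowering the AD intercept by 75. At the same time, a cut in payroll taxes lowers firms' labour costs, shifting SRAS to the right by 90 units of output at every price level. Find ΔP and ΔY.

After both shocks: AD is Y = 2704 − 12P and SRAS is Y = 1849 + 3P.
Setting them equal: 855 = 15P, so P = 57.
Y = 2704 − 12·57 = 2020.
Initially P = 68, Y = 1963, so ΔP = -11 and ΔY = +57.

ΔP = -11, ΔY = +57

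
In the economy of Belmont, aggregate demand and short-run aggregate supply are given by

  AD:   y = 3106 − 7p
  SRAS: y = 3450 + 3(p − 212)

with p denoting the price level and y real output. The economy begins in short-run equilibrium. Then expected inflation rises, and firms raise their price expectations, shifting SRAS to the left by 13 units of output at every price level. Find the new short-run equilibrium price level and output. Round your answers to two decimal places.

p = 30.50, y = 2892.50

This is a negative supply shock: SRAS shifts left.
New SRAS: y = 2801 + 3p.
Set AD = SRAS: 3106 − 7p = 2801 + 3p, so 305 = 10p and p = 30.50.
Substituting into AD, y = 2892.50.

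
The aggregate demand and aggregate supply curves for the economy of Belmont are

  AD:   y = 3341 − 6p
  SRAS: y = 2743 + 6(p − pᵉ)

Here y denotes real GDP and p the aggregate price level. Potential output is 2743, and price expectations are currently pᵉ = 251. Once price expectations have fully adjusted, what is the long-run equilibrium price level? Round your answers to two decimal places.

Long-run p = 99.67

Short run: with pᵉ = 251, SRAS is y = 1237 + 6p. Setting AD = SRAS gives 2104 = 12p, so p = 175.33 and y = 3341 − 6p = 2289.00.
Output 2289.00 is below potential 2743, so over time expected prices fall and SRAS shifts right until y returns to 2743.
Long run: y = 2743 on the AD curve gives 2743 = 3341 − 6p, so p = 99.67.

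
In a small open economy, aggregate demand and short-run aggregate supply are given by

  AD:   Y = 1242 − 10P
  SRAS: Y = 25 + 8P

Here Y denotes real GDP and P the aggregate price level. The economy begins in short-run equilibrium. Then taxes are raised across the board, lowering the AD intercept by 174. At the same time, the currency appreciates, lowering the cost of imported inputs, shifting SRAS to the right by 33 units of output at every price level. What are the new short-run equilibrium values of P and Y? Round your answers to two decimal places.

After both shocks: AD is Y = 1068 − 10P and SRAS is Y = 58 + 8P.
Setting them equal: 1010 = 18P, so P = 56.11.
Substituting into AD, Y = 506.89.

P = 56.11, Y = 506.89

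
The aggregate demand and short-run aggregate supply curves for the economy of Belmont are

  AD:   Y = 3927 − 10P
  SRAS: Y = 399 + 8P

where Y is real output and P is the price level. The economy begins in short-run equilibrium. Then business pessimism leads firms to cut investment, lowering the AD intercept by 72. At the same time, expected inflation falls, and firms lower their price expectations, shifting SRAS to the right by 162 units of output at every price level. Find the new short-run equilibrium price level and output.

P = 183, Y = 2025

After both shocks: AD is Y = 3855 − 10P and SRAS is Y = 561 + 8P.
Setting them equal: 3294 = 18P, so P = 183.
Y = 3855 − 10·183 = 2025.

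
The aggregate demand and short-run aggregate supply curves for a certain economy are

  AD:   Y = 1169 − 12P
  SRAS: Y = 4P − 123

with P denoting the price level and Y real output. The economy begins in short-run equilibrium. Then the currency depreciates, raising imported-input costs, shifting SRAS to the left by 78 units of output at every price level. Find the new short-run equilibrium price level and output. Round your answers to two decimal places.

P = 85.63, Y = 141.50

This is a negative supply shock: SRAS shifts left.
New SRAS: Y = 4P − 201.
Set AD = SRAS: 1169 − 12P = 4P − 201, so 1370 = 16P and P = 85.63.
Substituting into AD, Y = 141.50.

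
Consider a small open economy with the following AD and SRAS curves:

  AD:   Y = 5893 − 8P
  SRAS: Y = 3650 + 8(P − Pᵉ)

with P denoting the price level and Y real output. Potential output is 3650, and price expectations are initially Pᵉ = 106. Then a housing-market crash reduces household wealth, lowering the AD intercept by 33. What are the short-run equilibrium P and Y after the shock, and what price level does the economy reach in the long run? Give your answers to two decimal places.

Short run: P = 191.13, Y = 4331.00. Long run: P = 276.25.

AD shifts left: new AD is Y = 5860 − 8P. With Pᵉ = 106, SRAS is Y = 2802 + 8P.
Short run: 5860 − 8P = 2802 + 8P gives 3058 = 16P, so P = 191.13 and Y = 5860 − 8P = 4331.00.
Y = 4331.00 is above potential 3650; expectations adjust and SRAS shifts left until Y = 3650.
Long run: on the new AD curve, 3650 = 5860 − 8P gives P = 276.25.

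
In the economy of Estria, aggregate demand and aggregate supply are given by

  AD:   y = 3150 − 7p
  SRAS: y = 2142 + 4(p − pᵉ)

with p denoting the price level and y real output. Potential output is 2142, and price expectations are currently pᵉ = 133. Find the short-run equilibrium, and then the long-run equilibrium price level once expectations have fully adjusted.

Short run: with pᵉ = 133, SRAS is y = 1610 + 4p. Setting AD = SRAS gives 1540 = 11p, so p = 140 and y = 3150 − 7·140 = 2170.
Output 2170 is above potential 2142, so over time expected prices rise and SRAS shifts left until y returns to 2142.
Long run: y = 2142 on the AD curve gives 2142 = 3150 − 7p, so p = 144.

Short run: p = 140, y = 2170. Long run: p = 144.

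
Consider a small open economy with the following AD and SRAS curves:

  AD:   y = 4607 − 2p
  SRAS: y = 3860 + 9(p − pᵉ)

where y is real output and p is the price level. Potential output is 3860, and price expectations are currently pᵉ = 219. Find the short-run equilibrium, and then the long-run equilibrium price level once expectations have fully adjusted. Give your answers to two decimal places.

Short run: p = 247.09, y = 4112.82. Long run: p = 373.50.

Short run: with pᵉ = 219, SRAS is y = 1889 + 9p. Setting AD = SRAS gives 2718 = 11p, so p = 247.09 and y = 4607 − 2p = 4112.82.
Output 4112.82 is above potential 3860, so over time expected prices rise and SRAS shifts left until y returns to 3860.
Long run: y = 3860 on the AD curve gives 3860 = 4607 − 2p, so p = 373.50.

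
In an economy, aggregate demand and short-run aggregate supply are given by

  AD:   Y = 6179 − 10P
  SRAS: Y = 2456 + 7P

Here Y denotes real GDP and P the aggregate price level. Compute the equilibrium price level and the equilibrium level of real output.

Set AD = SRAS: 6179 − 10P = 2456 + 7P, so 3723 = 17P and P = 219.
Then Y = 6179 − 10·219 = 3989.

P = 219, Y = 3989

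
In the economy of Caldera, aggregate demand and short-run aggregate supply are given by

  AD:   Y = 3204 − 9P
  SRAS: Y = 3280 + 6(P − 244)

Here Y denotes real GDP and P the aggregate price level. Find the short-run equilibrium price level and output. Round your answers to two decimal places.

P = 92.53, Y = 2371.20

Write SRAS as Y = 3280 + 6P − 1464 = 1816 + 6P.
Set AD = SRAS: 3204 − 9P = 1816 + 6P, so 1388 = 15P and P = 92.53.
Substituting into AD, Y = 3204 − 9P = 2371.20.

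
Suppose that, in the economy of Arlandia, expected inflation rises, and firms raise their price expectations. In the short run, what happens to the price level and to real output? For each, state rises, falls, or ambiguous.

This is an adverse supply shock: SRAS shifts left.
Moving along the downward-sloping AD curve, P rises and Y falls.

Price level: rises; output: falls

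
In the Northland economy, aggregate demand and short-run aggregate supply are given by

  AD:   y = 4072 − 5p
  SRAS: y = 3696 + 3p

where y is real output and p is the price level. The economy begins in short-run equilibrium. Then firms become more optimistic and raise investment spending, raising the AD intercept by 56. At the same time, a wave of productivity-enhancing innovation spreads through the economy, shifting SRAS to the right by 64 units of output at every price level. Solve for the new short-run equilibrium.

After both shocks: AD is y = 4128 − 5p and SRAS is y = 3760 + 3p.
Setting them equal: 368 = 8p, so p = 46.
y = 4128 − 5·46 = 3898.

p = 46, y = 3898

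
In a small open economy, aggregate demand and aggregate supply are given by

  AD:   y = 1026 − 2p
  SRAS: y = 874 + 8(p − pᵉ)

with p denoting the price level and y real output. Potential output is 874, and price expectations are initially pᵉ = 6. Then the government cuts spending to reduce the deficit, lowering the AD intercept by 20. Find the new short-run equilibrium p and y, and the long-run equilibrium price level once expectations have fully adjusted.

Short run: p = 18, y = 970. Long run: p = 66.

AD shifts left: new AD is y = 1006 − 2p. With pᵉ = 6, SRAS is y = 826 + 8p.
Short run: 1006 − 2p = 826 + 8p gives 180 = 10p, so p = 18 and y = 1006 − 2·18 = 970.
y = 970 is above potential 874; expectations adjust and SRAS shifts left until y = 874.
Long run: on the new AD curve, 874 = 1006 − 2p gives p = 66.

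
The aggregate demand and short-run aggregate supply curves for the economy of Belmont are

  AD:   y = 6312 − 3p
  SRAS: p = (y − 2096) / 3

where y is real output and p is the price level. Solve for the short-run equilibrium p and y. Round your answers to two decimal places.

p = 702.67, y = 4204.00

Rearrange SRAS to y = 2096 + 3p.
Set AD = SRAS: 6312 − 3p = 2096 + 3p, so 4216 = 6p and p = 702.67.
Substituting into AD, y = 6312 − 3p = 4204.00.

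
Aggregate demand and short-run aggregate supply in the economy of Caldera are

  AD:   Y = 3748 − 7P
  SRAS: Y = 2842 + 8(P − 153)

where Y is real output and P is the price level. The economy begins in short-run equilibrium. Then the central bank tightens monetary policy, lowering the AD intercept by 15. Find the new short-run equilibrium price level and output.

This is a negative demand shock: AD shifts left.
New AD: Y = 3733 − 7P.
SRAS can be written Y = 1618 + 8P.
Set AD = SRAS: 3733 − 7P = 1618 + 8P, so 2115 = 15P and P = 141.
Y = 3733 − 7·141 = 2746.

P = 141, Y = 2746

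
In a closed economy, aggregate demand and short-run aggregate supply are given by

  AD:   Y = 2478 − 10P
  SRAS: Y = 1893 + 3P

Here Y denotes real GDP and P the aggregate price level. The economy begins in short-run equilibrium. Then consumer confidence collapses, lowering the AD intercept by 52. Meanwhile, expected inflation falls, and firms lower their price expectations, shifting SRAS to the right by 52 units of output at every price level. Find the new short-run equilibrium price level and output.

After both shocks: AD is Y = 2426 − 10P and SRAS is Y = 1945 + 3P.
Setting them equal: 481 = 13P, so P = 37.
Y = 2426 − 10·37 = 2056.

P = 37, Y = 2056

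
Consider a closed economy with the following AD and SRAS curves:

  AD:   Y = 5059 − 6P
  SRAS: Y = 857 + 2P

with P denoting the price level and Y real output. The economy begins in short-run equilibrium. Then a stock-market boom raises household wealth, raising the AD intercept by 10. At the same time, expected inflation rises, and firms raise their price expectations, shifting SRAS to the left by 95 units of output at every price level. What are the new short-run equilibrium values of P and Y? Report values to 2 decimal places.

P = 538.38, Y = 1838.75

After both shocks: AD is Y = 5069 − 6P and SRAS is Y = 762 + 2P.
Setting them equal: 4307 = 8P, so P = 538.38.
Substituting into AD, Y = 1838.75.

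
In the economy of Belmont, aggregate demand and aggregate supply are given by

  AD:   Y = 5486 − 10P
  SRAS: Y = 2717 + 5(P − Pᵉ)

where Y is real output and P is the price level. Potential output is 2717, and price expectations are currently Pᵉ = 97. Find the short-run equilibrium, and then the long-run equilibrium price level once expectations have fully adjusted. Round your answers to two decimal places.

Short run: P = 216.93, Y = 3316.67. Long run: P = 276.90.

Short run: with Pᵉ = 97, SRAS is Y = 2232 + 5P. Setting AD = SRAS gives 3254 = 15P, so P = 216.93 and Y = 5486 − 10P = 3316.67.
Output 3316.67 is above potential 2717, so over time expected prices rise and SRAS shifts left until Y returns to 2717.
Long run: Y = 2717 on the AD curve gives 2717 = 5486 − 10P, so P = 276.90.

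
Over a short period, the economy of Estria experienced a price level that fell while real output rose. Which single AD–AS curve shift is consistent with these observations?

P fell and Y rose. An AD shift moves P and Y in the same direction; an SRAS shift moves them in opposite directions.
Here P and Y moved in opposite directions, so the SRAS curve shifted.
Since Y rose, SRAS shifted right.

SRAS shifted right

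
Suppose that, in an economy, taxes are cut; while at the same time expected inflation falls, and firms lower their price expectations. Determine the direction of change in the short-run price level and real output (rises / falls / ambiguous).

The first event is a positive demand shock: AD shifts right, which by itself pushes P up and Y up.
The second is a favourable supply shock: SRAS shifts right, which by itself pushes P down and Y up.
The two shocks push P in opposite directions, so the effect on P is ambiguous. Both shocks push Y up, so Y rises.

Price level: ambiguous; output: rises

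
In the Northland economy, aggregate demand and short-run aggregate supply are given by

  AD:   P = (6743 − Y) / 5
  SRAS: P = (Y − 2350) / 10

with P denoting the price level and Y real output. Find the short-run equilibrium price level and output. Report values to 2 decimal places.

P = 292.87, Y = 5278.67

Rearrange AD to Y = 6743 − 5P.
Rearrange SRAS to Y = 2350 + 10P.
Set AD = SRAS: 6743 − 5P = 2350 + 10P, so 4393 = 15P and P = 292.87.
Substituting into AD, Y = 6743 − 5P = 5278.67.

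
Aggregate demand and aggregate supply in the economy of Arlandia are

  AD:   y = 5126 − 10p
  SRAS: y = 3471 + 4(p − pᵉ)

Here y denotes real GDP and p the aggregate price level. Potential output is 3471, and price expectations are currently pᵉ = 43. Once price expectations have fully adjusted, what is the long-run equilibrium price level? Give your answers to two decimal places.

Short run: with pᵉ = 43, SRAS is y = 3299 + 4p. Setting AD = SRAS gives 1827 = 14p, so p = 130.50 and y = 5126 − 10p = 3821.00.
Output 3821.00 is above potential 3471, so over time expected prices rise and SRAS shifts left until y returns to 3471.
Long run: y = 3471 on the AD curve gives 3471 = 5126 − 10p, so p = 165.50.

Long-run p = 165.50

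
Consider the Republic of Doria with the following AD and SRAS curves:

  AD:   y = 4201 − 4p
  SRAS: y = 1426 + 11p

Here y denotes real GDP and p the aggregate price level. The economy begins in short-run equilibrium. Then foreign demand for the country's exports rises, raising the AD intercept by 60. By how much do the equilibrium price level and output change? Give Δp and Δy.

Δp = +4, Δy = +44

This is a positive demand shock: AD shifts right.
New AD: y = 4261 − 4p.
Set AD = SRAS: 4261 − 4p = 1426 + 11p, so 2835 = 15p and p = 189.
y = 4261 − 4·189 = 3505.
Initially p = 185, y = 3461, so Δp = +4 and Δy = +44.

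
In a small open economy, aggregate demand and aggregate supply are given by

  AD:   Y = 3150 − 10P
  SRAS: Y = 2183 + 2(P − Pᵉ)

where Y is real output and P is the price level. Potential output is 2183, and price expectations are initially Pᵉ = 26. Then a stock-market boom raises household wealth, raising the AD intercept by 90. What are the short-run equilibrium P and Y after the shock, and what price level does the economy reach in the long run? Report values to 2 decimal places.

AD shifts right: new AD is Y = 3240 − 10P. With Pᵉ = 26, SRAS is Y = 2131 + 2P.
Short run: 3240 − 10P = 2131 + 2P gives 1109 = 12P, so P = 92.42 and Y = 3240 − 10P = 2315.83.
Y = 2315.83 is above potential 2183; expectations adjust and SRAS shifts left until Y = 2183.
Long run: on the new AD curve, 2183 = 3240 − 10P gives P = 105.70.

Short run: P = 92.42, Y = 2315.83. Long run: P = 105.70.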